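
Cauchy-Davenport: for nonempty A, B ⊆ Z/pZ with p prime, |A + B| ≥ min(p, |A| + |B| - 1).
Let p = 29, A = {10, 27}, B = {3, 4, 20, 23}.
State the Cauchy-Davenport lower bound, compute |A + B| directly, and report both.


Cauchy-Davenport: |A + B| ≥ min(p, |A| + |B| - 1) for A, B nonempty in Z/pZ.
|A| = 2, |B| = 4, p = 29.
CD lower bound = min(29, 2 + 4 - 1) = min(29, 5) = 5.
Compute A + B mod 29 directly:
a = 10: 10+3=13, 10+4=14, 10+20=1, 10+23=4
a = 27: 27+3=1, 27+4=2, 27+20=18, 27+23=21
A + B = {1, 2, 4, 13, 14, 18, 21}, so |A + B| = 7.
Verify: 7 ≥ 5? Yes ✓.

CD lower bound = 5, actual |A + B| = 7.


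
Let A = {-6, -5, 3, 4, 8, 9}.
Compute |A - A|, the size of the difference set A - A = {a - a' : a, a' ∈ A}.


A - A = {a - a' : a, a' ∈ A}; |A| = 6.
Bounds: 2|A|-1 ≤ |A - A| ≤ |A|² - |A| + 1, i.e. 11 ≤ |A - A| ≤ 31.
Note: 0 ∈ A - A always (from a - a). The set is symmetric: if d ∈ A - A then -d ∈ A - A.
Enumerate nonzero differences d = a - a' with a > a' (then include -d):
Positive differences: {1, 4, 5, 6, 8, 9, 10, 13, 14, 15}
Full difference set: {0} ∪ (positive diffs) ∪ (negative diffs).
|A - A| = 1 + 2·10 = 21 (matches direct enumeration: 21).

|A - A| = 21


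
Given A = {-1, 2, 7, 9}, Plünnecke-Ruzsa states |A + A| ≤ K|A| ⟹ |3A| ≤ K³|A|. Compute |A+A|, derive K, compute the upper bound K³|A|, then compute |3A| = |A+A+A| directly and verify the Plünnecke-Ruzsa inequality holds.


|A| = 4.
Step 1: Compute A + A by enumerating all 16 pairs.
A + A = {-2, 1, 4, 6, 8, 9, 11, 14, 16, 18}, so |A + A| = 10.
Step 2: Doubling constant K = |A + A|/|A| = 10/4 = 10/4 ≈ 2.5000.
Step 3: Plünnecke-Ruzsa gives |3A| ≤ K³·|A| = (2.5000)³ · 4 ≈ 62.5000.
Step 4: Compute 3A = A + A + A directly by enumerating all triples (a,b,c) ∈ A³; |3A| = 19.
Step 5: Check 19 ≤ 62.5000? Yes ✓.

K = 10/4, Plünnecke-Ruzsa bound K³|A| ≈ 62.5000, |3A| = 19, inequality holds.


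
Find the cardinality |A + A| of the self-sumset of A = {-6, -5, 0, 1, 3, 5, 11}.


A + A = {a + a' : a, a' ∈ A}; |A| = 7.
General bounds: 2|A| - 1 ≤ |A + A| ≤ |A|(|A|+1)/2, i.e. 13 ≤ |A + A| ≤ 28.
Lower bound 2|A|-1 is attained iff A is an arithmetic progression.
Enumerate sums a + a' for a ≤ a' (symmetric, so this suffices):
a = -6: -6+-6=-12, -6+-5=-11, -6+0=-6, -6+1=-5, -6+3=-3, -6+5=-1, -6+11=5
a = -5: -5+-5=-10, -5+0=-5, -5+1=-4, -5+3=-2, -5+5=0, -5+11=6
a = 0: 0+0=0, 0+1=1, 0+3=3, 0+5=5, 0+11=11
a = 1: 1+1=2, 1+3=4, 1+5=6, 1+11=12
a = 3: 3+3=6, 3+5=8, 3+11=14
a = 5: 5+5=10, 5+11=16
a = 11: 11+11=22
Distinct sums: {-12, -11, -10, -6, -5, -4, -3, -2, -1, 0, 1, 2, 3, 4, 5, 6, 8, 10, 11, 12, 14, 16, 22}
|A + A| = 23

|A + A| = 23


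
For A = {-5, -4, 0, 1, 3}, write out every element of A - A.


A - A = {a - a' : a, a' ∈ A}.
Compute a - a' for each ordered pair (a, a'):
a = -5: -5--5=0, -5--4=-1, -5-0=-5, -5-1=-6, -5-3=-8
a = -4: -4--5=1, -4--4=0, -4-0=-4, -4-1=-5, -4-3=-7
a = 0: 0--5=5, 0--4=4, 0-0=0, 0-1=-1, 0-3=-3
a = 1: 1--5=6, 1--4=5, 1-0=1, 1-1=0, 1-3=-2
a = 3: 3--5=8, 3--4=7, 3-0=3, 3-1=2, 3-3=0
Collecting distinct values (and noting 0 appears from a-a):
A - A = {-8, -7, -6, -5, -4, -3, -2, -1, 0, 1, 2, 3, 4, 5, 6, 7, 8}
|A - A| = 17

A - A = {-8, -7, -6, -5, -4, -3, -2, -1, 0, 1, 2, 3, 4, 5, 6, 7, 8}


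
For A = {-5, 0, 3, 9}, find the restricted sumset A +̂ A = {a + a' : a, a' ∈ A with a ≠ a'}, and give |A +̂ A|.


Restricted sumset: A +̂ A = {a + a' : a ∈ A, a' ∈ A, a ≠ a'}.
Equivalently, take A + A and drop any sum 2a that is achievable ONLY as a + a for a ∈ A (i.e. sums representable only with equal summands).
Enumerate pairs (a, a') with a < a' (symmetric, so each unordered pair gives one sum; this covers all a ≠ a'):
  -5 + 0 = -5
  -5 + 3 = -2
  -5 + 9 = 4
  0 + 3 = 3
  0 + 9 = 9
  3 + 9 = 12
Collected distinct sums: {-5, -2, 3, 4, 9, 12}
|A +̂ A| = 6
(Reference bound: |A +̂ A| ≥ 2|A| - 3 for |A| ≥ 2, with |A| = 4 giving ≥ 5.)

|A +̂ A| = 6


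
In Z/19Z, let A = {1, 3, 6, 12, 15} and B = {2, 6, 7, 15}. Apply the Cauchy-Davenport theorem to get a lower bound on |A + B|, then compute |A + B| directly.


Cauchy-Davenport: |A + B| ≥ min(p, |A| + |B| - 1) for A, B nonempty in Z/pZ.
|A| = 5, |B| = 4, p = 19.
CD lower bound = min(19, 5 + 4 - 1) = min(19, 8) = 8.
Compute A + B mod 19 directly:
a = 1: 1+2=3, 1+6=7, 1+7=8, 1+15=16
a = 3: 3+2=5, 3+6=9, 3+7=10, 3+15=18
a = 6: 6+2=8, 6+6=12, 6+7=13, 6+15=2
a = 12: 12+2=14, 12+6=18, 12+7=0, 12+15=8
a = 15: 15+2=17, 15+6=2, 15+7=3, 15+15=11
A + B = {0, 2, 3, 5, 7, 8, 9, 10, 11, 12, 13, 14, 16, 17, 18}, so |A + B| = 15.
Verify: 15 ≥ 8? Yes ✓.

CD lower bound = 8, actual |A + B| = 15.


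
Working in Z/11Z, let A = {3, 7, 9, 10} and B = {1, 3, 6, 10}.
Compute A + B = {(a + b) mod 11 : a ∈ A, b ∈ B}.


Work in Z/11Z: reduce every sum a + b modulo 11.
Enumerate all 16 pairs:
a = 3: 3+1=4, 3+3=6, 3+6=9, 3+10=2
a = 7: 7+1=8, 7+3=10, 7+6=2, 7+10=6
a = 9: 9+1=10, 9+3=1, 9+6=4, 9+10=8
a = 10: 10+1=0, 10+3=2, 10+6=5, 10+10=9
Distinct residues collected: {0, 1, 2, 4, 5, 6, 8, 9, 10}
|A + B| = 9 (out of 11 total residues).

A + B = {0, 1, 2, 4, 5, 6, 8, 9, 10}


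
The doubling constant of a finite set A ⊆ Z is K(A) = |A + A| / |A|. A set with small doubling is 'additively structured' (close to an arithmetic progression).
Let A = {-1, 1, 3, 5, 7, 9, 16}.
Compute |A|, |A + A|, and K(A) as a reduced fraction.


|A| = 7.
Compute A + A by enumerating all 49 pairs.
A + A = {-2, 0, 2, 4, 6, 8, 10, 12, 14, 15, 16, 17, 18, 19, 21, 23, 25, 32}, so |A + A| = 18.
K = |A + A| / |A| = 18/7 (already in lowest terms) ≈ 2.5714.
Reference: AP of size 7 gives K = 13/7 ≈ 1.8571; a fully generic set of size 7 gives K ≈ 4.0000.

|A| = 7, |A + A| = 18, K = 18/7.


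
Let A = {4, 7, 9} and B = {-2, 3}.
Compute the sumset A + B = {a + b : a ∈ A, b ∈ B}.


A + B = {a + b : a ∈ A, b ∈ B}.
Enumerate all |A|·|B| = 3·2 = 6 pairs (a, b) and collect distinct sums.
a = 4: 4+-2=2, 4+3=7
a = 7: 7+-2=5, 7+3=10
a = 9: 9+-2=7, 9+3=12
Collecting distinct sums: A + B = {2, 5, 7, 10, 12}
|A + B| = 5

A + B = {2, 5, 7, 10, 12}


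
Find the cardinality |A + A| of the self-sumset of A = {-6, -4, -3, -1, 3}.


A + A = {a + a' : a, a' ∈ A}; |A| = 5.
General bounds: 2|A| - 1 ≤ |A + A| ≤ |A|(|A|+1)/2, i.e. 9 ≤ |A + A| ≤ 15.
Lower bound 2|A|-1 is attained iff A is an arithmetic progression.
Enumerate sums a + a' for a ≤ a' (symmetric, so this suffices):
a = -6: -6+-6=-12, -6+-4=-10, -6+-3=-9, -6+-1=-7, -6+3=-3
a = -4: -4+-4=-8, -4+-3=-7, -4+-1=-5, -4+3=-1
a = -3: -3+-3=-6, -3+-1=-4, -3+3=0
a = -1: -1+-1=-2, -1+3=2
a = 3: 3+3=6
Distinct sums: {-12, -10, -9, -8, -7, -6, -5, -4, -3, -2, -1, 0, 2, 6}
|A + A| = 14

|A + A| = 14


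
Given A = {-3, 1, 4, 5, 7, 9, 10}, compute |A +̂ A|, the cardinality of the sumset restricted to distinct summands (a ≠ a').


Restricted sumset: A +̂ A = {a + a' : a ∈ A, a' ∈ A, a ≠ a'}.
Equivalently, take A + A and drop any sum 2a that is achievable ONLY as a + a for a ∈ A (i.e. sums representable only with equal summands).
Enumerate pairs (a, a') with a < a' (symmetric, so each unordered pair gives one sum; this covers all a ≠ a'):
  -3 + 1 = -2
  -3 + 4 = 1
  -3 + 5 = 2
  -3 + 7 = 4
  -3 + 9 = 6
  -3 + 10 = 7
  1 + 4 = 5
  1 + 5 = 6
  1 + 7 = 8
  1 + 9 = 10
  1 + 10 = 11
  4 + 5 = 9
  4 + 7 = 11
  4 + 9 = 13
  4 + 10 = 14
  5 + 7 = 12
  5 + 9 = 14
  5 + 10 = 15
  7 + 9 = 16
  7 + 10 = 17
  9 + 10 = 19
Collected distinct sums: {-2, 1, 2, 4, 5, 6, 7, 8, 9, 10, 11, 12, 13, 14, 15, 16, 17, 19}
|A +̂ A| = 18
(Reference bound: |A +̂ A| ≥ 2|A| - 3 for |A| ≥ 2, with |A| = 7 giving ≥ 11.)

|A +̂ A| = 18


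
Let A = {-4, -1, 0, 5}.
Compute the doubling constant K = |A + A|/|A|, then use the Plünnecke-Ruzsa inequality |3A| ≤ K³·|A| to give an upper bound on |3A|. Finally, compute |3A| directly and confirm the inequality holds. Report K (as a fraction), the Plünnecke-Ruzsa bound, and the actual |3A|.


|A| = 4.
Step 1: Compute A + A by enumerating all 16 pairs.
A + A = {-8, -5, -4, -2, -1, 0, 1, 4, 5, 10}, so |A + A| = 10.
Step 2: Doubling constant K = |A + A|/|A| = 10/4 = 10/4 ≈ 2.5000.
Step 3: Plünnecke-Ruzsa gives |3A| ≤ K³·|A| = (2.5000)³ · 4 ≈ 62.5000.
Step 4: Compute 3A = A + A + A directly by enumerating all triples (a,b,c) ∈ A³; |3A| = 18.
Step 5: Check 18 ≤ 62.5000? Yes ✓.

K = 10/4, Plünnecke-Ruzsa bound K³|A| ≈ 62.5000, |3A| = 18, inequality holds.


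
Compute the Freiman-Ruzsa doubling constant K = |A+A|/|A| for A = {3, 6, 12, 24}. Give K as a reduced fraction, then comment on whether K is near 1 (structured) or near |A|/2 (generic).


|A| = 4.
Compute A + A by enumerating all 16 pairs.
A + A = {6, 9, 12, 15, 18, 24, 27, 30, 36, 48}, so |A + A| = 10.
K = |A + A| / |A| = 10/4 = 5/2 ≈ 2.5000.
Reference: AP of size 4 gives K = 7/4 ≈ 1.7500; a fully generic set of size 4 gives K ≈ 2.5000.

|A| = 4, |A + A| = 10, K = 10/4 = 5/2.


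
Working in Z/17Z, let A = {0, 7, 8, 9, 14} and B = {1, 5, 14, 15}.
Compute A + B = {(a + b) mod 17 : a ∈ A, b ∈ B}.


Work in Z/17Z: reduce every sum a + b modulo 17.
Enumerate all 20 pairs:
a = 0: 0+1=1, 0+5=5, 0+14=14, 0+15=15
a = 7: 7+1=8, 7+5=12, 7+14=4, 7+15=5
a = 8: 8+1=9, 8+5=13, 8+14=5, 8+15=6
a = 9: 9+1=10, 9+5=14, 9+14=6, 9+15=7
a = 14: 14+1=15, 14+5=2, 14+14=11, 14+15=12
Distinct residues collected: {1, 2, 4, 5, 6, 7, 8, 9, 10, 11, 12, 13, 14, 15}
|A + B| = 14 (out of 17 total residues).

A + B = {1, 2, 4, 5, 6, 7, 8, 9, 10, 11, 12, 13, 14, 15}


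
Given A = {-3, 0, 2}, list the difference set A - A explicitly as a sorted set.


A - A = {a - a' : a, a' ∈ A}.
Compute a - a' for each ordered pair (a, a'):
a = -3: -3--3=0, -3-0=-3, -3-2=-5
a = 0: 0--3=3, 0-0=0, 0-2=-2
a = 2: 2--3=5, 2-0=2, 2-2=0
Collecting distinct values (and noting 0 appears from a-a):
A - A = {-5, -3, -2, 0, 2, 3, 5}
|A - A| = 7

A - A = {-5, -3, -2, 0, 2, 3, 5}


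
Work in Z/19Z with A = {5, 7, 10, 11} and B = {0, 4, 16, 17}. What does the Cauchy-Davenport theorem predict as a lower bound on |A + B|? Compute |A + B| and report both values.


Cauchy-Davenport: |A + B| ≥ min(p, |A| + |B| - 1) for A, B nonempty in Z/pZ.
|A| = 4, |B| = 4, p = 19.
CD lower bound = min(19, 4 + 4 - 1) = min(19, 7) = 7.
Compute A + B mod 19 directly:
a = 5: 5+0=5, 5+4=9, 5+16=2, 5+17=3
a = 7: 7+0=7, 7+4=11, 7+16=4, 7+17=5
a = 10: 10+0=10, 10+4=14, 10+16=7, 10+17=8
a = 11: 11+0=11, 11+4=15, 11+16=8, 11+17=9
A + B = {2, 3, 4, 5, 7, 8, 9, 10, 11, 14, 15}, so |A + B| = 11.
Verify: 11 ≥ 7? Yes ✓.

CD lower bound = 7, actual |A + B| = 11.


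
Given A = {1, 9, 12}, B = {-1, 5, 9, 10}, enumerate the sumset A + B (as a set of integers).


A + B = {a + b : a ∈ A, b ∈ B}.
Enumerate all |A|·|B| = 3·4 = 12 pairs (a, b) and collect distinct sums.
a = 1: 1+-1=0, 1+5=6, 1+9=10, 1+10=11
a = 9: 9+-1=8, 9+5=14, 9+9=18, 9+10=19
a = 12: 12+-1=11, 12+5=17, 12+9=21, 12+10=22
Collecting distinct sums: A + B = {0, 6, 8, 10, 11, 14, 17, 18, 19, 21, 22}
|A + B| = 11

A + B = {0, 6, 8, 10, 11, 14, 17, 18, 19, 21, 22}


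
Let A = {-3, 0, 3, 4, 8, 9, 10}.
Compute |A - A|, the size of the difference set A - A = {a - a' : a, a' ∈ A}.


A - A = {a - a' : a, a' ∈ A}; |A| = 7.
Bounds: 2|A|-1 ≤ |A - A| ≤ |A|² - |A| + 1, i.e. 13 ≤ |A - A| ≤ 43.
Note: 0 ∈ A - A always (from a - a). The set is symmetric: if d ∈ A - A then -d ∈ A - A.
Enumerate nonzero differences d = a - a' with a > a' (then include -d):
Positive differences: {1, 2, 3, 4, 5, 6, 7, 8, 9, 10, 11, 12, 13}
Full difference set: {0} ∪ (positive diffs) ∪ (negative diffs).
|A - A| = 1 + 2·13 = 27 (matches direct enumeration: 27).

|A - A| = 27


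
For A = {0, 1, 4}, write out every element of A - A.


A - A = {a - a' : a, a' ∈ A}.
Compute a - a' for each ordered pair (a, a'):
a = 0: 0-0=0, 0-1=-1, 0-4=-4
a = 1: 1-0=1, 1-1=0, 1-4=-3
a = 4: 4-0=4, 4-1=3, 4-4=0
Collecting distinct values (and noting 0 appears from a-a):
A - A = {-4, -3, -1, 0, 1, 3, 4}
|A - A| = 7

A - A = {-4, -3, -1, 0, 1, 3, 4}


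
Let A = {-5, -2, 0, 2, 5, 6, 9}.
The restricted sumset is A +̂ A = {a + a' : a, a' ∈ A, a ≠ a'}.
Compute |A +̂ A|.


Restricted sumset: A +̂ A = {a + a' : a ∈ A, a' ∈ A, a ≠ a'}.
Equivalently, take A + A and drop any sum 2a that is achievable ONLY as a + a for a ∈ A (i.e. sums representable only with equal summands).
Enumerate pairs (a, a') with a < a' (symmetric, so each unordered pair gives one sum; this covers all a ≠ a'):
  -5 + -2 = -7
  -5 + 0 = -5
  -5 + 2 = -3
  -5 + 5 = 0
  -5 + 6 = 1
  -5 + 9 = 4
  -2 + 0 = -2
  -2 + 2 = 0
  -2 + 5 = 3
  -2 + 6 = 4
  -2 + 9 = 7
  0 + 2 = 2
  0 + 5 = 5
  0 + 6 = 6
  0 + 9 = 9
  2 + 5 = 7
  2 + 6 = 8
  2 + 9 = 11
  5 + 6 = 11
  5 + 9 = 14
  6 + 9 = 15
Collected distinct sums: {-7, -5, -3, -2, 0, 1, 2, 3, 4, 5, 6, 7, 8, 9, 11, 14, 15}
|A +̂ A| = 17
(Reference bound: |A +̂ A| ≥ 2|A| - 3 for |A| ≥ 2, with |A| = 7 giving ≥ 11.)

|A +̂ A| = 17


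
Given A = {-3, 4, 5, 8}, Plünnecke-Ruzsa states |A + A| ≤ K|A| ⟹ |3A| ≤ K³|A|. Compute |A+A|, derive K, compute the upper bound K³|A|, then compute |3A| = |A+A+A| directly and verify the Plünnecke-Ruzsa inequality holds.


|A| = 4.
Step 1: Compute A + A by enumerating all 16 pairs.
A + A = {-6, 1, 2, 5, 8, 9, 10, 12, 13, 16}, so |A + A| = 10.
Step 2: Doubling constant K = |A + A|/|A| = 10/4 = 10/4 ≈ 2.5000.
Step 3: Plünnecke-Ruzsa gives |3A| ≤ K³·|A| = (2.5000)³ · 4 ≈ 62.5000.
Step 4: Compute 3A = A + A + A directly by enumerating all triples (a,b,c) ∈ A³; |3A| = 19.
Step 5: Check 19 ≤ 62.5000? Yes ✓.

K = 10/4, Plünnecke-Ruzsa bound K³|A| ≈ 62.5000, |3A| = 19, inequality holds.


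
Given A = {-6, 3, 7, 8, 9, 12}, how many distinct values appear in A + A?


A + A = {a + a' : a, a' ∈ A}; |A| = 6.
General bounds: 2|A| - 1 ≤ |A + A| ≤ |A|(|A|+1)/2, i.e. 11 ≤ |A + A| ≤ 21.
Lower bound 2|A|-1 is attained iff A is an arithmetic progression.
Enumerate sums a + a' for a ≤ a' (symmetric, so this suffices):
a = -6: -6+-6=-12, -6+3=-3, -6+7=1, -6+8=2, -6+9=3, -6+12=6
a = 3: 3+3=6, 3+7=10, 3+8=11, 3+9=12, 3+12=15
a = 7: 7+7=14, 7+8=15, 7+9=16, 7+12=19
a = 8: 8+8=16, 8+9=17, 8+12=20
a = 9: 9+9=18, 9+12=21
a = 12: 12+12=24
Distinct sums: {-12, -3, 1, 2, 3, 6, 10, 11, 12, 14, 15, 16, 17, 18, 19, 20, 21, 24}
|A + A| = 18

|A + A| = 18


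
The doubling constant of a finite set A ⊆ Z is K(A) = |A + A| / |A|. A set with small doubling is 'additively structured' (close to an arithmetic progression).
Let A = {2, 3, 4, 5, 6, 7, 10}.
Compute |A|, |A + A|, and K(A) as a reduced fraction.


|A| = 7.
Compute A + A by enumerating all 49 pairs.
A + A = {4, 5, 6, 7, 8, 9, 10, 11, 12, 13, 14, 15, 16, 17, 20}, so |A + A| = 15.
K = |A + A| / |A| = 15/7 (already in lowest terms) ≈ 2.1429.
Reference: AP of size 7 gives K = 13/7 ≈ 1.8571; a fully generic set of size 7 gives K ≈ 4.0000.

|A| = 7, |A + A| = 15, K = 15/7.


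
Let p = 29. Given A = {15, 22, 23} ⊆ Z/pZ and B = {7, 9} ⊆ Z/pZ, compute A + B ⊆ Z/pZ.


Work in Z/29Z: reduce every sum a + b modulo 29.
Enumerate all 6 pairs:
a = 15: 15+7=22, 15+9=24
a = 22: 22+7=0, 22+9=2
a = 23: 23+7=1, 23+9=3
Distinct residues collected: {0, 1, 2, 3, 22, 24}
|A + B| = 6 (out of 29 total residues).

A + B = {0, 1, 2, 3, 22, 24}


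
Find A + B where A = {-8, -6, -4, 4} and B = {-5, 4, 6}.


A + B = {a + b : a ∈ A, b ∈ B}.
Enumerate all |A|·|B| = 4·3 = 12 pairs (a, b) and collect distinct sums.
a = -8: -8+-5=-13, -8+4=-4, -8+6=-2
a = -6: -6+-5=-11, -6+4=-2, -6+6=0
a = -4: -4+-5=-9, -4+4=0, -4+6=2
a = 4: 4+-5=-1, 4+4=8, 4+6=10
Collecting distinct sums: A + B = {-13, -11, -9, -4, -2, -1, 0, 2, 8, 10}
|A + B| = 10

A + B = {-13, -11, -9, -4, -2, -1, 0, 2, 8, 10}


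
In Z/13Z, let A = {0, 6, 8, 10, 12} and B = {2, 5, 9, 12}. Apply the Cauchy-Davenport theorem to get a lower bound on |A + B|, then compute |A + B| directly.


Cauchy-Davenport: |A + B| ≥ min(p, |A| + |B| - 1) for A, B nonempty in Z/pZ.
|A| = 5, |B| = 4, p = 13.
CD lower bound = min(13, 5 + 4 - 1) = min(13, 8) = 8.
Compute A + B mod 13 directly:
a = 0: 0+2=2, 0+5=5, 0+9=9, 0+12=12
a = 6: 6+2=8, 6+5=11, 6+9=2, 6+12=5
a = 8: 8+2=10, 8+5=0, 8+9=4, 8+12=7
a = 10: 10+2=12, 10+5=2, 10+9=6, 10+12=9
a = 12: 12+2=1, 12+5=4, 12+9=8, 12+12=11
A + B = {0, 1, 2, 4, 5, 6, 7, 8, 9, 10, 11, 12}, so |A + B| = 12.
Verify: 12 ≥ 8? Yes ✓.

CD lower bound = 8, actual |A + B| = 12.


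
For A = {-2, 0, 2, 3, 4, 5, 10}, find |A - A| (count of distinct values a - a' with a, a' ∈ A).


A - A = {a - a' : a, a' ∈ A}; |A| = 7.
Bounds: 2|A|-1 ≤ |A - A| ≤ |A|² - |A| + 1, i.e. 13 ≤ |A - A| ≤ 43.
Note: 0 ∈ A - A always (from a - a). The set is symmetric: if d ∈ A - A then -d ∈ A - A.
Enumerate nonzero differences d = a - a' with a > a' (then include -d):
Positive differences: {1, 2, 3, 4, 5, 6, 7, 8, 10, 12}
Full difference set: {0} ∪ (positive diffs) ∪ (negative diffs).
|A - A| = 1 + 2·10 = 21 (matches direct enumeration: 21).

|A - A| = 21


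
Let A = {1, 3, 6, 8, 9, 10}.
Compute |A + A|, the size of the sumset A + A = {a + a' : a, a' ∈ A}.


A + A = {a + a' : a, a' ∈ A}; |A| = 6.
General bounds: 2|A| - 1 ≤ |A + A| ≤ |A|(|A|+1)/2, i.e. 11 ≤ |A + A| ≤ 21.
Lower bound 2|A|-1 is attained iff A is an arithmetic progression.
Enumerate sums a + a' for a ≤ a' (symmetric, so this suffices):
a = 1: 1+1=2, 1+3=4, 1+6=7, 1+8=9, 1+9=10, 1+10=11
a = 3: 3+3=6, 3+6=9, 3+8=11, 3+9=12, 3+10=13
a = 6: 6+6=12, 6+8=14, 6+9=15, 6+10=16
a = 8: 8+8=16, 8+9=17, 8+10=18
a = 9: 9+9=18, 9+10=19
a = 10: 10+10=20
Distinct sums: {2, 4, 6, 7, 9, 10, 11, 12, 13, 14, 15, 16, 17, 18, 19, 20}
|A + A| = 16

|A + A| = 16


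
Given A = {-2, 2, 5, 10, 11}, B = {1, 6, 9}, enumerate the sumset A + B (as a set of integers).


A + B = {a + b : a ∈ A, b ∈ B}.
Enumerate all |A|·|B| = 5·3 = 15 pairs (a, b) and collect distinct sums.
a = -2: -2+1=-1, -2+6=4, -2+9=7
a = 2: 2+1=3, 2+6=8, 2+9=11
a = 5: 5+1=6, 5+6=11, 5+9=14
a = 10: 10+1=11, 10+6=16, 10+9=19
a = 11: 11+1=12, 11+6=17, 11+9=20
Collecting distinct sums: A + B = {-1, 3, 4, 6, 7, 8, 11, 12, 14, 16, 17, 19, 20}
|A + B| = 13

A + B = {-1, 3, 4, 6, 7, 8, 11, 12, 14, 16, 17, 19, 20}


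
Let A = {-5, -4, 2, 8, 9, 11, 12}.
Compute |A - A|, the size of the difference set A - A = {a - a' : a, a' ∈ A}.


A - A = {a - a' : a, a' ∈ A}; |A| = 7.
Bounds: 2|A|-1 ≤ |A - A| ≤ |A|² - |A| + 1, i.e. 13 ≤ |A - A| ≤ 43.
Note: 0 ∈ A - A always (from a - a). The set is symmetric: if d ∈ A - A then -d ∈ A - A.
Enumerate nonzero differences d = a - a' with a > a' (then include -d):
Positive differences: {1, 2, 3, 4, 6, 7, 9, 10, 12, 13, 14, 15, 16, 17}
Full difference set: {0} ∪ (positive diffs) ∪ (negative diffs).
|A - A| = 1 + 2·14 = 29 (matches direct enumeration: 29).

|A - A| = 29


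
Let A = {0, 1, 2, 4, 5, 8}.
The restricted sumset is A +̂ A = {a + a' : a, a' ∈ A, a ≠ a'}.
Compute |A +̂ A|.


Restricted sumset: A +̂ A = {a + a' : a ∈ A, a' ∈ A, a ≠ a'}.
Equivalently, take A + A and drop any sum 2a that is achievable ONLY as a + a for a ∈ A (i.e. sums representable only with equal summands).
Enumerate pairs (a, a') with a < a' (symmetric, so each unordered pair gives one sum; this covers all a ≠ a'):
  0 + 1 = 1
  0 + 2 = 2
  0 + 4 = 4
  0 + 5 = 5
  0 + 8 = 8
  1 + 2 = 3
  1 + 4 = 5
  1 + 5 = 6
  1 + 8 = 9
  2 + 4 = 6
  2 + 5 = 7
  2 + 8 = 10
  4 + 5 = 9
  4 + 8 = 12
  5 + 8 = 13
Collected distinct sums: {1, 2, 3, 4, 5, 6, 7, 8, 9, 10, 12, 13}
|A +̂ A| = 12
(Reference bound: |A +̂ A| ≥ 2|A| - 3 for |A| ≥ 2, with |A| = 6 giving ≥ 9.)

|A +̂ A| = 12


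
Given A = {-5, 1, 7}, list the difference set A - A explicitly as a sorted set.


A - A = {a - a' : a, a' ∈ A}.
Compute a - a' for each ordered pair (a, a'):
a = -5: -5--5=0, -5-1=-6, -5-7=-12
a = 1: 1--5=6, 1-1=0, 1-7=-6
a = 7: 7--5=12, 7-1=6, 7-7=0
Collecting distinct values (and noting 0 appears from a-a):
A - A = {-12, -6, 0, 6, 12}
|A - A| = 5

A - A = {-12, -6, 0, 6, 12}


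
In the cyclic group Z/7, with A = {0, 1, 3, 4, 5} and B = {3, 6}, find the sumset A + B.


Work in Z/7Z: reduce every sum a + b modulo 7.
Enumerate all 10 pairs:
a = 0: 0+3=3, 0+6=6
a = 1: 1+3=4, 1+6=0
a = 3: 3+3=6, 3+6=2
a = 4: 4+3=0, 4+6=3
a = 5: 5+3=1, 5+6=4
Distinct residues collected: {0, 1, 2, 3, 4, 6}
|A + B| = 6 (out of 7 total residues).

A + B = {0, 1, 2, 3, 4, 6}


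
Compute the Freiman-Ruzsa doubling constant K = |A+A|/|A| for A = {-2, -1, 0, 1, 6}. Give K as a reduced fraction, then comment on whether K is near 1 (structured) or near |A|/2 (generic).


|A| = 5.
Compute A + A by enumerating all 25 pairs.
A + A = {-4, -3, -2, -1, 0, 1, 2, 4, 5, 6, 7, 12}, so |A + A| = 12.
K = |A + A| / |A| = 12/5 (already in lowest terms) ≈ 2.4000.
Reference: AP of size 5 gives K = 9/5 ≈ 1.8000; a fully generic set of size 5 gives K ≈ 3.0000.

|A| = 5, |A + A| = 12, K = 12/5.


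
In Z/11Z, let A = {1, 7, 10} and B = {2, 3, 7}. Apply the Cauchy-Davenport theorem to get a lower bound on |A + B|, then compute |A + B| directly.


Cauchy-Davenport: |A + B| ≥ min(p, |A| + |B| - 1) for A, B nonempty in Z/pZ.
|A| = 3, |B| = 3, p = 11.
CD lower bound = min(11, 3 + 3 - 1) = min(11, 5) = 5.
Compute A + B mod 11 directly:
a = 1: 1+2=3, 1+3=4, 1+7=8
a = 7: 7+2=9, 7+3=10, 7+7=3
a = 10: 10+2=1, 10+3=2, 10+7=6
A + B = {1, 2, 3, 4, 6, 8, 9, 10}, so |A + B| = 8.
Verify: 8 ≥ 5? Yes ✓.

CD lower bound = 5, actual |A + B| = 8.


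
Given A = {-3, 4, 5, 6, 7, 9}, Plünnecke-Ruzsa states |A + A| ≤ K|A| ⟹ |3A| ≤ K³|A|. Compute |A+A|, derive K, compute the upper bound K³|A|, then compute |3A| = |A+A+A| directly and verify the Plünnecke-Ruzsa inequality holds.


|A| = 6.
Step 1: Compute A + A by enumerating all 36 pairs.
A + A = {-6, 1, 2, 3, 4, 6, 8, 9, 10, 11, 12, 13, 14, 15, 16, 18}, so |A + A| = 16.
Step 2: Doubling constant K = |A + A|/|A| = 16/6 = 16/6 ≈ 2.6667.
Step 3: Plünnecke-Ruzsa gives |3A| ≤ K³·|A| = (2.6667)³ · 6 ≈ 113.7778.
Step 4: Compute 3A = A + A + A directly by enumerating all triples (a,b,c) ∈ A³; |3A| = 28.
Step 5: Check 28 ≤ 113.7778? Yes ✓.

K = 16/6, Plünnecke-Ruzsa bound K³|A| ≈ 113.7778, |3A| = 28, inequality holds.


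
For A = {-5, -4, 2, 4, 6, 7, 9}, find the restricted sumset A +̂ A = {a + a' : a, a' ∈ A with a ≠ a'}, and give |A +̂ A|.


Restricted sumset: A +̂ A = {a + a' : a ∈ A, a' ∈ A, a ≠ a'}.
Equivalently, take A + A and drop any sum 2a that is achievable ONLY as a + a for a ∈ A (i.e. sums representable only with equal summands).
Enumerate pairs (a, a') with a < a' (symmetric, so each unordered pair gives one sum; this covers all a ≠ a'):
  -5 + -4 = -9
  -5 + 2 = -3
  -5 + 4 = -1
  -5 + 6 = 1
  -5 + 7 = 2
  -5 + 9 = 4
  -4 + 2 = -2
  -4 + 4 = 0
  -4 + 6 = 2
  -4 + 7 = 3
  -4 + 9 = 5
  2 + 4 = 6
  2 + 6 = 8
  2 + 7 = 9
  2 + 9 = 11
  4 + 6 = 10
  4 + 7 = 11
  4 + 9 = 13
  6 + 7 = 13
  6 + 9 = 15
  7 + 9 = 16
Collected distinct sums: {-9, -3, -2, -1, 0, 1, 2, 3, 4, 5, 6, 8, 9, 10, 11, 13, 15, 16}
|A +̂ A| = 18
(Reference bound: |A +̂ A| ≥ 2|A| - 3 for |A| ≥ 2, with |A| = 7 giving ≥ 11.)

|A +̂ A| = 18


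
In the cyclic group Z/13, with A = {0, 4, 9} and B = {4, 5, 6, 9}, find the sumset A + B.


Work in Z/13Z: reduce every sum a + b modulo 13.
Enumerate all 12 pairs:
a = 0: 0+4=4, 0+5=5, 0+6=6, 0+9=9
a = 4: 4+4=8, 4+5=9, 4+6=10, 4+9=0
a = 9: 9+4=0, 9+5=1, 9+6=2, 9+9=5
Distinct residues collected: {0, 1, 2, 4, 5, 6, 8, 9, 10}
|A + B| = 9 (out of 13 total residues).

A + B = {0, 1, 2, 4, 5, 6, 8, 9, 10}


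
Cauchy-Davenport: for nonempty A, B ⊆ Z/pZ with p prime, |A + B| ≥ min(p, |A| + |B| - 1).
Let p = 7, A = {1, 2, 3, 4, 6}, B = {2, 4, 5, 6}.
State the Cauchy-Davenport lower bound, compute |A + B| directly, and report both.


Cauchy-Davenport: |A + B| ≥ min(p, |A| + |B| - 1) for A, B nonempty in Z/pZ.
|A| = 5, |B| = 4, p = 7.
CD lower bound = min(7, 5 + 4 - 1) = min(7, 8) = 7.
Compute A + B mod 7 directly:
a = 1: 1+2=3, 1+4=5, 1+5=6, 1+6=0
a = 2: 2+2=4, 2+4=6, 2+5=0, 2+6=1
a = 3: 3+2=5, 3+4=0, 3+5=1, 3+6=2
a = 4: 4+2=6, 4+4=1, 4+5=2, 4+6=3
a = 6: 6+2=1, 6+4=3, 6+5=4, 6+6=5
A + B = {0, 1, 2, 3, 4, 5, 6}, so |A + B| = 7.
Verify: 7 ≥ 7? Yes ✓.

CD lower bound = 7, actual |A + B| = 7.


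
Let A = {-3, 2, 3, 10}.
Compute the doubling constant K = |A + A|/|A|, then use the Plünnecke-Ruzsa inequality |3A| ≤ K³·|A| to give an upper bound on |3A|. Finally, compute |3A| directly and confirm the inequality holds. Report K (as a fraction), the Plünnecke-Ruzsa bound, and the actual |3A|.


|A| = 4.
Step 1: Compute A + A by enumerating all 16 pairs.
A + A = {-6, -1, 0, 4, 5, 6, 7, 12, 13, 20}, so |A + A| = 10.
Step 2: Doubling constant K = |A + A|/|A| = 10/4 = 10/4 ≈ 2.5000.
Step 3: Plünnecke-Ruzsa gives |3A| ≤ K³·|A| = (2.5000)³ · 4 ≈ 62.5000.
Step 4: Compute 3A = A + A + A directly by enumerating all triples (a,b,c) ∈ A³; |3A| = 19.
Step 5: Check 19 ≤ 62.5000? Yes ✓.

K = 10/4, Plünnecke-Ruzsa bound K³|A| ≈ 62.5000, |3A| = 19, inequality holds.


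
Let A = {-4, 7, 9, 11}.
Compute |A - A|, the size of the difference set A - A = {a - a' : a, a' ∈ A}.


A - A = {a - a' : a, a' ∈ A}; |A| = 4.
Bounds: 2|A|-1 ≤ |A - A| ≤ |A|² - |A| + 1, i.e. 7 ≤ |A - A| ≤ 13.
Note: 0 ∈ A - A always (from a - a). The set is symmetric: if d ∈ A - A then -d ∈ A - A.
Enumerate nonzero differences d = a - a' with a > a' (then include -d):
Positive differences: {2, 4, 11, 13, 15}
Full difference set: {0} ∪ (positive diffs) ∪ (negative diffs).
|A - A| = 1 + 2·5 = 11 (matches direct enumeration: 11).

|A - A| = 11


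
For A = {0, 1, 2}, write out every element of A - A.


A - A = {a - a' : a, a' ∈ A}.
Compute a - a' for each ordered pair (a, a'):
a = 0: 0-0=0, 0-1=-1, 0-2=-2
a = 1: 1-0=1, 1-1=0, 1-2=-1
a = 2: 2-0=2, 2-1=1, 2-2=0
Collecting distinct values (and noting 0 appears from a-a):
A - A = {-2, -1, 0, 1, 2}
|A - A| = 5

A - A = {-2, -1, 0, 1, 2}


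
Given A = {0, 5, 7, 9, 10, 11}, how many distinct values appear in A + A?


A + A = {a + a' : a, a' ∈ A}; |A| = 6.
General bounds: 2|A| - 1 ≤ |A + A| ≤ |A|(|A|+1)/2, i.e. 11 ≤ |A + A| ≤ 21.
Lower bound 2|A|-1 is attained iff A is an arithmetic progression.
Enumerate sums a + a' for a ≤ a' (symmetric, so this suffices):
a = 0: 0+0=0, 0+5=5, 0+7=7, 0+9=9, 0+10=10, 0+11=11
a = 5: 5+5=10, 5+7=12, 5+9=14, 5+10=15, 5+11=16
a = 7: 7+7=14, 7+9=16, 7+10=17, 7+11=18
a = 9: 9+9=18, 9+10=19, 9+11=20
a = 10: 10+10=20, 10+11=21
a = 11: 11+11=22
Distinct sums: {0, 5, 7, 9, 10, 11, 12, 14, 15, 16, 17, 18, 19, 20, 21, 22}
|A + A| = 16

|A + A| = 16


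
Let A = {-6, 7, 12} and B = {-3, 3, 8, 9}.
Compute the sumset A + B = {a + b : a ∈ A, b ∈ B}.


A + B = {a + b : a ∈ A, b ∈ B}.
Enumerate all |A|·|B| = 3·4 = 12 pairs (a, b) and collect distinct sums.
a = -6: -6+-3=-9, -6+3=-3, -6+8=2, -6+9=3
a = 7: 7+-3=4, 7+3=10, 7+8=15, 7+9=16
a = 12: 12+-3=9, 12+3=15, 12+8=20, 12+9=21
Collecting distinct sums: A + B = {-9, -3, 2, 3, 4, 9, 10, 15, 16, 20, 21}
|A + B| = 11

A + B = {-9, -3, 2, 3, 4, 9, 10, 15, 16, 20, 21}


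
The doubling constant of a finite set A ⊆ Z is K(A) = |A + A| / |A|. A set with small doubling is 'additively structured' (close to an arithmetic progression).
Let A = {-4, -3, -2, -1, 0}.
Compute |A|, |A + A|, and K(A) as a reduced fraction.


|A| = 5.
Compute A + A by enumerating all 25 pairs.
A + A = {-8, -7, -6, -5, -4, -3, -2, -1, 0}, so |A + A| = 9.
K = |A + A| / |A| = 9/5 (already in lowest terms) ≈ 1.8000.
Reference: AP of size 5 gives K = 9/5 ≈ 1.8000; a fully generic set of size 5 gives K ≈ 3.0000.

|A| = 5, |A + A| = 9, K = 9/5.


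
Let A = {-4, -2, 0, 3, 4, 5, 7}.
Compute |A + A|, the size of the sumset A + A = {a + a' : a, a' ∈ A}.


A + A = {a + a' : a, a' ∈ A}; |A| = 7.
General bounds: 2|A| - 1 ≤ |A + A| ≤ |A|(|A|+1)/2, i.e. 13 ≤ |A + A| ≤ 28.
Lower bound 2|A|-1 is attained iff A is an arithmetic progression.
Enumerate sums a + a' for a ≤ a' (symmetric, so this suffices):
a = -4: -4+-4=-8, -4+-2=-6, -4+0=-4, -4+3=-1, -4+4=0, -4+5=1, -4+7=3
a = -2: -2+-2=-4, -2+0=-2, -2+3=1, -2+4=2, -2+5=3, -2+7=5
a = 0: 0+0=0, 0+3=3, 0+4=4, 0+5=5, 0+7=7
a = 3: 3+3=6, 3+4=7, 3+5=8, 3+7=10
a = 4: 4+4=8, 4+5=9, 4+7=11
a = 5: 5+5=10, 5+7=12
a = 7: 7+7=14
Distinct sums: {-8, -6, -4, -2, -1, 0, 1, 2, 3, 4, 5, 6, 7, 8, 9, 10, 11, 12, 14}
|A + A| = 19

|A + A| = 19


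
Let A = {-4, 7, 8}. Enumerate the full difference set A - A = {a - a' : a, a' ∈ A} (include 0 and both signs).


A - A = {a - a' : a, a' ∈ A}.
Compute a - a' for each ordered pair (a, a'):
a = -4: -4--4=0, -4-7=-11, -4-8=-12
a = 7: 7--4=11, 7-7=0, 7-8=-1
a = 8: 8--4=12, 8-7=1, 8-8=0
Collecting distinct values (and noting 0 appears from a-a):
A - A = {-12, -11, -1, 0, 1, 11, 12}
|A - A| = 7

A - A = {-12, -11, -1, 0, 1, 11, 12}


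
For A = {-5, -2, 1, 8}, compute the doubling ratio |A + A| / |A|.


|A| = 4.
Compute A + A by enumerating all 16 pairs.
A + A = {-10, -7, -4, -1, 2, 3, 6, 9, 16}, so |A + A| = 9.
K = |A + A| / |A| = 9/4 (already in lowest terms) ≈ 2.2500.
Reference: AP of size 4 gives K = 7/4 ≈ 1.7500; a fully generic set of size 4 gives K ≈ 2.5000.

|A| = 4, |A + A| = 9, K = 9/4.


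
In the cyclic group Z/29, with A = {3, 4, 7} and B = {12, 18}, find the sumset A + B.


Work in Z/29Z: reduce every sum a + b modulo 29.
Enumerate all 6 pairs:
a = 3: 3+12=15, 3+18=21
a = 4: 4+12=16, 4+18=22
a = 7: 7+12=19, 7+18=25
Distinct residues collected: {15, 16, 19, 21, 22, 25}
|A + B| = 6 (out of 29 total residues).

A + B = {15, 16, 19, 21, 22, 25}


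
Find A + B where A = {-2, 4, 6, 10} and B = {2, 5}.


A + B = {a + b : a ∈ A, b ∈ B}.
Enumerate all |A|·|B| = 4·2 = 8 pairs (a, b) and collect distinct sums.
a = -2: -2+2=0, -2+5=3
a = 4: 4+2=6, 4+5=9
a = 6: 6+2=8, 6+5=11
a = 10: 10+2=12, 10+5=15
Collecting distinct sums: A + B = {0, 3, 6, 8, 9, 11, 12, 15}
|A + B| = 8

A + B = {0, 3, 6, 8, 9, 11, 12, 15}


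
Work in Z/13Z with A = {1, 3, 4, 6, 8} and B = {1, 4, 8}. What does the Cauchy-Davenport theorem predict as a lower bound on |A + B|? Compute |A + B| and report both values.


Cauchy-Davenport: |A + B| ≥ min(p, |A| + |B| - 1) for A, B nonempty in Z/pZ.
|A| = 5, |B| = 3, p = 13.
CD lower bound = min(13, 5 + 3 - 1) = min(13, 7) = 7.
Compute A + B mod 13 directly:
a = 1: 1+1=2, 1+4=5, 1+8=9
a = 3: 3+1=4, 3+4=7, 3+8=11
a = 4: 4+1=5, 4+4=8, 4+8=12
a = 6: 6+1=7, 6+4=10, 6+8=1
a = 8: 8+1=9, 8+4=12, 8+8=3
A + B = {1, 2, 3, 4, 5, 7, 8, 9, 10, 11, 12}, so |A + B| = 11.
Verify: 11 ≥ 7? Yes ✓.

CD lower bound = 7, actual |A + B| = 11.


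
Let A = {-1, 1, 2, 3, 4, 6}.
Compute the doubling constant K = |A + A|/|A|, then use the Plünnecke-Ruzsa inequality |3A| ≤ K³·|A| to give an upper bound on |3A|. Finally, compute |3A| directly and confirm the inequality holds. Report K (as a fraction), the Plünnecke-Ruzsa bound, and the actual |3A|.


|A| = 6.
Step 1: Compute A + A by enumerating all 36 pairs.
A + A = {-2, 0, 1, 2, 3, 4, 5, 6, 7, 8, 9, 10, 12}, so |A + A| = 13.
Step 2: Doubling constant K = |A + A|/|A| = 13/6 = 13/6 ≈ 2.1667.
Step 3: Plünnecke-Ruzsa gives |3A| ≤ K³·|A| = (2.1667)³ · 6 ≈ 61.0278.
Step 4: Compute 3A = A + A + A directly by enumerating all triples (a,b,c) ∈ A³; |3A| = 20.
Step 5: Check 20 ≤ 61.0278? Yes ✓.

K = 13/6, Plünnecke-Ruzsa bound K³|A| ≈ 61.0278, |3A| = 20, inequality holds.


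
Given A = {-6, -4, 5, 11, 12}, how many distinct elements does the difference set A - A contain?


A - A = {a - a' : a, a' ∈ A}; |A| = 5.
Bounds: 2|A|-1 ≤ |A - A| ≤ |A|² - |A| + 1, i.e. 9 ≤ |A - A| ≤ 21.
Note: 0 ∈ A - A always (from a - a). The set is symmetric: if d ∈ A - A then -d ∈ A - A.
Enumerate nonzero differences d = a - a' with a > a' (then include -d):
Positive differences: {1, 2, 6, 7, 9, 11, 15, 16, 17, 18}
Full difference set: {0} ∪ (positive diffs) ∪ (negative diffs).
|A - A| = 1 + 2·10 = 21 (matches direct enumeration: 21).

|A - A| = 21


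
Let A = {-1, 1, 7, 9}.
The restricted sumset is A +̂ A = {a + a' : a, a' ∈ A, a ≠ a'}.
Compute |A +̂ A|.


Restricted sumset: A +̂ A = {a + a' : a ∈ A, a' ∈ A, a ≠ a'}.
Equivalently, take A + A and drop any sum 2a that is achievable ONLY as a + a for a ∈ A (i.e. sums representable only with equal summands).
Enumerate pairs (a, a') with a < a' (symmetric, so each unordered pair gives one sum; this covers all a ≠ a'):
  -1 + 1 = 0
  -1 + 7 = 6
  -1 + 9 = 8
  1 + 7 = 8
  1 + 9 = 10
  7 + 9 = 16
Collected distinct sums: {0, 6, 8, 10, 16}
|A +̂ A| = 5
(Reference bound: |A +̂ A| ≥ 2|A| - 3 for |A| ≥ 2, with |A| = 4 giving ≥ 5.)

|A +̂ A| = 5


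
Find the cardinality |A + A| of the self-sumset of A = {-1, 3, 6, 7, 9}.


A + A = {a + a' : a, a' ∈ A}; |A| = 5.
General bounds: 2|A| - 1 ≤ |A + A| ≤ |A|(|A|+1)/2, i.e. 9 ≤ |A + A| ≤ 15.
Lower bound 2|A|-1 is attained iff A is an arithmetic progression.
Enumerate sums a + a' for a ≤ a' (symmetric, so this suffices):
a = -1: -1+-1=-2, -1+3=2, -1+6=5, -1+7=6, -1+9=8
a = 3: 3+3=6, 3+6=9, 3+7=10, 3+9=12
a = 6: 6+6=12, 6+7=13, 6+9=15
a = 7: 7+7=14, 7+9=16
a = 9: 9+9=18
Distinct sums: {-2, 2, 5, 6, 8, 9, 10, 12, 13, 14, 15, 16, 18}
|A + A| = 13

|A + A| = 13


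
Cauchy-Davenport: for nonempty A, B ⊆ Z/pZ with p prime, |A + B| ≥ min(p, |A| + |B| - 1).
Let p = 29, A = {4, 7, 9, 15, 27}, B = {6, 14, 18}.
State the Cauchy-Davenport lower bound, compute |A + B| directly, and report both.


Cauchy-Davenport: |A + B| ≥ min(p, |A| + |B| - 1) for A, B nonempty in Z/pZ.
|A| = 5, |B| = 3, p = 29.
CD lower bound = min(29, 5 + 3 - 1) = min(29, 7) = 7.
Compute A + B mod 29 directly:
a = 4: 4+6=10, 4+14=18, 4+18=22
a = 7: 7+6=13, 7+14=21, 7+18=25
a = 9: 9+6=15, 9+14=23, 9+18=27
a = 15: 15+6=21, 15+14=0, 15+18=4
a = 27: 27+6=4, 27+14=12, 27+18=16
A + B = {0, 4, 10, 12, 13, 15, 16, 18, 21, 22, 23, 25, 27}, so |A + B| = 13.
Verify: 13 ≥ 7? Yes ✓.

CD lower bound = 7, actual |A + B| = 13.


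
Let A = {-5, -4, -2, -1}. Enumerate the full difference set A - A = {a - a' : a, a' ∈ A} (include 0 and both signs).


A - A = {a - a' : a, a' ∈ A}.
Compute a - a' for each ordered pair (a, a'):
a = -5: -5--5=0, -5--4=-1, -5--2=-3, -5--1=-4
a = -4: -4--5=1, -4--4=0, -4--2=-2, -4--1=-3
a = -2: -2--5=3, -2--4=2, -2--2=0, -2--1=-1
a = -1: -1--5=4, -1--4=3, -1--2=1, -1--1=0
Collecting distinct values (and noting 0 appears from a-a):
A - A = {-4, -3, -2, -1, 0, 1, 2, 3, 4}
|A - A| = 9

A - A = {-4, -3, -2, -1, 0, 1, 2, 3, 4}


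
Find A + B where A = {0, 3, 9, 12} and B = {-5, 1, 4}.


A + B = {a + b : a ∈ A, b ∈ B}.
Enumerate all |A|·|B| = 4·3 = 12 pairs (a, b) and collect distinct sums.
a = 0: 0+-5=-5, 0+1=1, 0+4=4
a = 3: 3+-5=-2, 3+1=4, 3+4=7
a = 9: 9+-5=4, 9+1=10, 9+4=13
a = 12: 12+-5=7, 12+1=13, 12+4=16
Collecting distinct sums: A + B = {-5, -2, 1, 4, 7, 10, 13, 16}
|A + B| = 8

A + B = {-5, -2, 1, 4, 7, 10, 13, 16}


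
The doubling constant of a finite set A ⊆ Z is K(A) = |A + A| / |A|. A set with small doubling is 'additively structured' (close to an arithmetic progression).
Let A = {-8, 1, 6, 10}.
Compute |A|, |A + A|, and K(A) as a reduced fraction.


|A| = 4.
Compute A + A by enumerating all 16 pairs.
A + A = {-16, -7, -2, 2, 7, 11, 12, 16, 20}, so |A + A| = 9.
K = |A + A| / |A| = 9/4 (already in lowest terms) ≈ 2.2500.
Reference: AP of size 4 gives K = 7/4 ≈ 1.7500; a fully generic set of size 4 gives K ≈ 2.5000.

|A| = 4, |A + A| = 9, K = 9/4.


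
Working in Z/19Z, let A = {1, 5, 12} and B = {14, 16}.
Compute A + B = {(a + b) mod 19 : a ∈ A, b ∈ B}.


Work in Z/19Z: reduce every sum a + b modulo 19.
Enumerate all 6 pairs:
a = 1: 1+14=15, 1+16=17
a = 5: 5+14=0, 5+16=2
a = 12: 12+14=7, 12+16=9
Distinct residues collected: {0, 2, 7, 9, 15, 17}
|A + B| = 6 (out of 19 total residues).

A + B = {0, 2, 7, 9, 15, 17}


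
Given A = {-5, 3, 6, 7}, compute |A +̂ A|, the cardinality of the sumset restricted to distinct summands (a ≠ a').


Restricted sumset: A +̂ A = {a + a' : a ∈ A, a' ∈ A, a ≠ a'}.
Equivalently, take A + A and drop any sum 2a that is achievable ONLY as a + a for a ∈ A (i.e. sums representable only with equal summands).
Enumerate pairs (a, a') with a < a' (symmetric, so each unordered pair gives one sum; this covers all a ≠ a'):
  -5 + 3 = -2
  -5 + 6 = 1
  -5 + 7 = 2
  3 + 6 = 9
  3 + 7 = 10
  6 + 7 = 13
Collected distinct sums: {-2, 1, 2, 9, 10, 13}
|A +̂ A| = 6
(Reference bound: |A +̂ A| ≥ 2|A| - 3 for |A| ≥ 2, with |A| = 4 giving ≥ 5.)

|A +̂ A| = 6


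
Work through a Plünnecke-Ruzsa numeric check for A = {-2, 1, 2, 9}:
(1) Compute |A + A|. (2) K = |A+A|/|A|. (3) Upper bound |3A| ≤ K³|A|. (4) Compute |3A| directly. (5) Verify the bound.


|A| = 4.
Step 1: Compute A + A by enumerating all 16 pairs.
A + A = {-4, -1, 0, 2, 3, 4, 7, 10, 11, 18}, so |A + A| = 10.
Step 2: Doubling constant K = |A + A|/|A| = 10/4 = 10/4 ≈ 2.5000.
Step 3: Plünnecke-Ruzsa gives |3A| ≤ K³·|A| = (2.5000)³ · 4 ≈ 62.5000.
Step 4: Compute 3A = A + A + A directly by enumerating all triples (a,b,c) ∈ A³; |3A| = 19.
Step 5: Check 19 ≤ 62.5000? Yes ✓.

K = 10/4, Plünnecke-Ruzsa bound K³|A| ≈ 62.5000, |3A| = 19, inequality holds.


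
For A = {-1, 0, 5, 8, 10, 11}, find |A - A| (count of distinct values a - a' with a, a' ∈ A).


A - A = {a - a' : a, a' ∈ A}; |A| = 6.
Bounds: 2|A|-1 ≤ |A - A| ≤ |A|² - |A| + 1, i.e. 11 ≤ |A - A| ≤ 31.
Note: 0 ∈ A - A always (from a - a). The set is symmetric: if d ∈ A - A then -d ∈ A - A.
Enumerate nonzero differences d = a - a' with a > a' (then include -d):
Positive differences: {1, 2, 3, 5, 6, 8, 9, 10, 11, 12}
Full difference set: {0} ∪ (positive diffs) ∪ (negative diffs).
|A - A| = 1 + 2·10 = 21 (matches direct enumeration: 21).

|A - A| = 21


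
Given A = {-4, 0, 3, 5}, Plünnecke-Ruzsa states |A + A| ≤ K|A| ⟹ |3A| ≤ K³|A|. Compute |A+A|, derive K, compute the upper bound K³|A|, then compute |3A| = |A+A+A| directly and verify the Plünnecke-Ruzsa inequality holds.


|A| = 4.
Step 1: Compute A + A by enumerating all 16 pairs.
A + A = {-8, -4, -1, 0, 1, 3, 5, 6, 8, 10}, so |A + A| = 10.
Step 2: Doubling constant K = |A + A|/|A| = 10/4 = 10/4 ≈ 2.5000.
Step 3: Plünnecke-Ruzsa gives |3A| ≤ K³·|A| = (2.5000)³ · 4 ≈ 62.5000.
Step 4: Compute 3A = A + A + A directly by enumerating all triples (a,b,c) ∈ A³; |3A| = 19.
Step 5: Check 19 ≤ 62.5000? Yes ✓.

K = 10/4, Plünnecke-Ruzsa bound K³|A| ≈ 62.5000, |3A| = 19, inequality holds.


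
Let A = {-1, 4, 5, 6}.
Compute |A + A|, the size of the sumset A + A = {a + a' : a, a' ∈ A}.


A + A = {a + a' : a, a' ∈ A}; |A| = 4.
General bounds: 2|A| - 1 ≤ |A + A| ≤ |A|(|A|+1)/2, i.e. 7 ≤ |A + A| ≤ 10.
Lower bound 2|A|-1 is attained iff A is an arithmetic progression.
Enumerate sums a + a' for a ≤ a' (symmetric, so this suffices):
a = -1: -1+-1=-2, -1+4=3, -1+5=4, -1+6=5
a = 4: 4+4=8, 4+5=9, 4+6=10
a = 5: 5+5=10, 5+6=11
a = 6: 6+6=12
Distinct sums: {-2, 3, 4, 5, 8, 9, 10, 11, 12}
|A + A| = 9

|A + A| = 9


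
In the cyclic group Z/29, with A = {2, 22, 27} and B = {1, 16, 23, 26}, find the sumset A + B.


Work in Z/29Z: reduce every sum a + b modulo 29.
Enumerate all 12 pairs:
a = 2: 2+1=3, 2+16=18, 2+23=25, 2+26=28
a = 22: 22+1=23, 22+16=9, 22+23=16, 22+26=19
a = 27: 27+1=28, 27+16=14, 27+23=21, 27+26=24
Distinct residues collected: {3, 9, 14, 16, 18, 19, 21, 23, 24, 25, 28}
|A + B| = 11 (out of 29 total residues).

A + B = {3, 9, 14, 16, 18, 19, 21, 23, 24, 25, 28}


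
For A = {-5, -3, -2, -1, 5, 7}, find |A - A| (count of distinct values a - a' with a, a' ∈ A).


A - A = {a - a' : a, a' ∈ A}; |A| = 6.
Bounds: 2|A|-1 ≤ |A - A| ≤ |A|² - |A| + 1, i.e. 11 ≤ |A - A| ≤ 31.
Note: 0 ∈ A - A always (from a - a). The set is symmetric: if d ∈ A - A then -d ∈ A - A.
Enumerate nonzero differences d = a - a' with a > a' (then include -d):
Positive differences: {1, 2, 3, 4, 6, 7, 8, 9, 10, 12}
Full difference set: {0} ∪ (positive diffs) ∪ (negative diffs).
|A - A| = 1 + 2·10 = 21 (matches direct enumeration: 21).

|A - A| = 21
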